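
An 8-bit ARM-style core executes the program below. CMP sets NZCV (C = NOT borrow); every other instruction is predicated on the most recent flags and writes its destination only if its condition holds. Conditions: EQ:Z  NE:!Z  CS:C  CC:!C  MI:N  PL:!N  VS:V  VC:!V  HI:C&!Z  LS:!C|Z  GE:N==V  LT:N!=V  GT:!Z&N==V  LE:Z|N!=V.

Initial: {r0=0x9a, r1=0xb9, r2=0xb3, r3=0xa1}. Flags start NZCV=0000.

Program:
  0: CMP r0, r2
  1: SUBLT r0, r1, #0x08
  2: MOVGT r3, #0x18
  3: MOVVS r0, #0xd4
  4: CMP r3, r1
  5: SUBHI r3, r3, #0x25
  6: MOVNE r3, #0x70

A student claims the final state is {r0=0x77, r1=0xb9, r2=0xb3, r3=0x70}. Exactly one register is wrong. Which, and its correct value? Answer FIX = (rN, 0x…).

0: ✓ CMP  NZCV=1000
1: ✓ SUBLT  r0←0xb1
2: · MOVGT
3: · MOVVS
4: ✓ CMP  NZCV=1000
5: · SUBHI
6: ✓ MOVNE  r3←0x70

FIX = (r0, 0xb1)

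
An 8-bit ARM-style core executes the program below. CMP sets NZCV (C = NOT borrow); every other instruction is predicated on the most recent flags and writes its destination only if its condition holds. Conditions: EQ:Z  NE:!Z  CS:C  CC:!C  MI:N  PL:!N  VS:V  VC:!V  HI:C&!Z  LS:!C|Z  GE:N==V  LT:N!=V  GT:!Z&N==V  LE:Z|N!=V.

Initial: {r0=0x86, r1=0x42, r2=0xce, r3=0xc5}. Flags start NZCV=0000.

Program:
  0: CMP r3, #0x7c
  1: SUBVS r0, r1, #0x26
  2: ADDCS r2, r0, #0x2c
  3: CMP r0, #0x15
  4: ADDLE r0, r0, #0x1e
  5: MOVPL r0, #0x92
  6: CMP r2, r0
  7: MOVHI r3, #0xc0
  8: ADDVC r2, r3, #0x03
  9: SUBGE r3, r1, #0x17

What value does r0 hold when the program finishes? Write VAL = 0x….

VAL = 0x92

[0] flags=0011 → (cmp)
[1] flags=0011 VS?T → r0=0x1c
[2] flags=0011 CS?T → r2=0x48
[3] flags=0010 → (cmp)
[4] flags=0010 LE?F → skip
[5] flags=0010 PL?T → r0=0x92
[6] flags=1001 → (cmp)
[7] flags=1001 HI?F → skip
[8] flags=1001 VC?F → skip
[9] flags=1001 GE?T → r3=0x2b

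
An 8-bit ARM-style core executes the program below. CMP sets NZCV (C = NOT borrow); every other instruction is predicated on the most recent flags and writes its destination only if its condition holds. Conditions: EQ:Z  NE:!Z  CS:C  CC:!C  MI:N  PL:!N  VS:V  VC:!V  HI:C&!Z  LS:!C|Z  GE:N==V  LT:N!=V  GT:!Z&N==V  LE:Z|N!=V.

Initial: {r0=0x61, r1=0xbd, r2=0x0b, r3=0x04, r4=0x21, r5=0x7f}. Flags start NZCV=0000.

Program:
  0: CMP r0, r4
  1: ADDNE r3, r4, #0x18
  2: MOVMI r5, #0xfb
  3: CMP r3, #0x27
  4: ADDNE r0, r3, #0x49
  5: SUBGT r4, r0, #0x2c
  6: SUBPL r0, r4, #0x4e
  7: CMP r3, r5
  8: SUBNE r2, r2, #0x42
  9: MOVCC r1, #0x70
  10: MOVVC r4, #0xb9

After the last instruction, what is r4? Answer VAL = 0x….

VAL = 0xb9

[0] flags=0010 → (cmp)
[1] flags=0010 NE?T → r3=0x39
[2] flags=0010 MI?F → skip
[3] flags=0010 → (cmp)
[4] flags=0010 NE?T → r0=0x82
[5] flags=0010 GT?T → r4=0x56
[6] flags=0010 PL?T → r0=0x08
[7] flags=1000 → (cmp)
[8] flags=1000 NE?T → r2=0xc9
[9] flags=1000 CC?T → r1=0x70
[10] flags=1000 VC?T → r4=0xb9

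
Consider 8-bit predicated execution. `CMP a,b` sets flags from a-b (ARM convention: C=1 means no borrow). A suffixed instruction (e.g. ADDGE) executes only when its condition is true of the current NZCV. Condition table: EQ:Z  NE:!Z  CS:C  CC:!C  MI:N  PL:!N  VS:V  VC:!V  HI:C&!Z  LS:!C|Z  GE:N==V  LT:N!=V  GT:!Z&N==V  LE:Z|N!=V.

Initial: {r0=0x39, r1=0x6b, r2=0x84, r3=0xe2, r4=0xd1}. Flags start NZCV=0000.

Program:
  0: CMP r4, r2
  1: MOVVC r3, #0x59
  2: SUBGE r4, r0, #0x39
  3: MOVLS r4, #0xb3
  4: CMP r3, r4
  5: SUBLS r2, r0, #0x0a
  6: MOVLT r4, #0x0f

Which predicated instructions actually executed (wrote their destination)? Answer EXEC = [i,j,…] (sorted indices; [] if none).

0: ✓ CMP  NZCV=0010
1: ✓ MOVVC  r3←0x59
2: ✓ SUBGE  r4←0x00
3: · MOVLS
4: ✓ CMP  NZCV=0010
5: · SUBLS
6: · MOVLT

EXEC = [1,2]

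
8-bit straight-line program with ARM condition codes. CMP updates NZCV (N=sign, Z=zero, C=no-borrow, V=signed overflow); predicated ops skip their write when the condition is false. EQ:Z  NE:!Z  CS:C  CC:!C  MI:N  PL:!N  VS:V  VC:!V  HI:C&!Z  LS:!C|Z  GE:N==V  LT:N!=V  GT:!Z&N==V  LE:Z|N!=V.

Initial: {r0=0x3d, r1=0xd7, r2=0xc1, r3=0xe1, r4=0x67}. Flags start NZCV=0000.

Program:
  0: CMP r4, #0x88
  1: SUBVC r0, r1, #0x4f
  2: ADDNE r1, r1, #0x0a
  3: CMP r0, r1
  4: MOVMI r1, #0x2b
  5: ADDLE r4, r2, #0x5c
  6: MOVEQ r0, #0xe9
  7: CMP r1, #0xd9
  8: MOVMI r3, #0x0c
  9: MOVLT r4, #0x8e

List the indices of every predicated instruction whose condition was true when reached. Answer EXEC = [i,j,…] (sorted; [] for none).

[0] flags=1001 → (cmp)
[1] flags=1001 VC?F → skip
[2] flags=1001 NE?T → r1=0xe1
[3] flags=0000 → (cmp)
[4] flags=0000 MI?F → skip
[5] flags=0000 LE?F → skip
[6] flags=0000 EQ?F → skip
[7] flags=0010 → (cmp)
[8] flags=0010 MI?F → skip
[9] flags=0010 LT?F → skip

EXEC = [2]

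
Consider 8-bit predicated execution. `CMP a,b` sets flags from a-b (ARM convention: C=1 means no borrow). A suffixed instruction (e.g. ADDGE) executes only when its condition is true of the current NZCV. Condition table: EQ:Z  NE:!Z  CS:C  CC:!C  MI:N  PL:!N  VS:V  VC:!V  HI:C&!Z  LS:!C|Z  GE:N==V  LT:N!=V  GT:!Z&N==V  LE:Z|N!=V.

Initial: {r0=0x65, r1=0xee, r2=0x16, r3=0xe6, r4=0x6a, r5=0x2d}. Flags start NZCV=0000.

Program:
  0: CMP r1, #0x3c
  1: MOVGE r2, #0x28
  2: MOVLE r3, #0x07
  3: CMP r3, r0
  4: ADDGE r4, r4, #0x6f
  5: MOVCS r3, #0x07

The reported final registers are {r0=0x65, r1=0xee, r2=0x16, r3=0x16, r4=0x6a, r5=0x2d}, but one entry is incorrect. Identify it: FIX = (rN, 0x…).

FIX = (r3, 0x07)

0: ✓ CMP  NZCV=1010
1: · MOVGE
2: ✓ MOVLE  r3←0x07
3: ✓ CMP  NZCV=1000
4: · ADDGE
5: · MOVCS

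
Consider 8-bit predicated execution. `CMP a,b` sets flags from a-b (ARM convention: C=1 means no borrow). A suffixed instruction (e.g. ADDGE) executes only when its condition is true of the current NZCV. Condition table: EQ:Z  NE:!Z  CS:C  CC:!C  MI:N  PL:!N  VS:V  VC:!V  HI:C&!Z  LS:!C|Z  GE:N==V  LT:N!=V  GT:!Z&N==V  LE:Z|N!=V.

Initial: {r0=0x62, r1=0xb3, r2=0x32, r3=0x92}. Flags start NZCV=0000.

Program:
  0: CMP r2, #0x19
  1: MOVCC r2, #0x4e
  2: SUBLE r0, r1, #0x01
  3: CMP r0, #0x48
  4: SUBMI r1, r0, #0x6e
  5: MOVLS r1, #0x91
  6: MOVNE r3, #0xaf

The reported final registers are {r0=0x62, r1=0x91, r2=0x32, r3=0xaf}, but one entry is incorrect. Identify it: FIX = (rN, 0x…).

[0] flags=0010 → (cmp)
[1] flags=0010 CC?F → skip
[2] flags=0010 LE?F → skip
[3] flags=0010 → (cmp)
[4] flags=0010 MI?F → skip
[5] flags=0010 LS?F → skip
[6] flags=0010 NE?T → r3=0xaf

FIX = (r1, 0xb3)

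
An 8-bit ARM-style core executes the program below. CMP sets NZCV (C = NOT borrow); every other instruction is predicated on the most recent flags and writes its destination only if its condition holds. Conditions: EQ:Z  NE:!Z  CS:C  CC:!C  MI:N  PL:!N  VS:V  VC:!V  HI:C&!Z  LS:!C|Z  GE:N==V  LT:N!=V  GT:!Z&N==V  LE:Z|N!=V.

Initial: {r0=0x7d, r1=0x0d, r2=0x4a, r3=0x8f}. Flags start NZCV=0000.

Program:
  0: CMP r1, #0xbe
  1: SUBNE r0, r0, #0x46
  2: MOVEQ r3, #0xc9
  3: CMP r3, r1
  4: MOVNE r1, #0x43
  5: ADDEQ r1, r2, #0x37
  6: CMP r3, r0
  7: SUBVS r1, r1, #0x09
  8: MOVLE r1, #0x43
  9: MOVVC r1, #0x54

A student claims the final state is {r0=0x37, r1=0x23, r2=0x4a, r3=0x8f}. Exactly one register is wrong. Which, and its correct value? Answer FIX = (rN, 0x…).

FIX = (r1, 0x43)

0: ✓ CMP  NZCV=0000
1: ✓ SUBNE  r0←0x37
2: · MOVEQ
3: ✓ CMP  NZCV=1010
4: ✓ MOVNE  r1←0x43
5: · ADDEQ
6: ✓ CMP  NZCV=0011
7: ✓ SUBVS  r1←0x3a
8: ✓ MOVLE  r1←0x43
9: · MOVVC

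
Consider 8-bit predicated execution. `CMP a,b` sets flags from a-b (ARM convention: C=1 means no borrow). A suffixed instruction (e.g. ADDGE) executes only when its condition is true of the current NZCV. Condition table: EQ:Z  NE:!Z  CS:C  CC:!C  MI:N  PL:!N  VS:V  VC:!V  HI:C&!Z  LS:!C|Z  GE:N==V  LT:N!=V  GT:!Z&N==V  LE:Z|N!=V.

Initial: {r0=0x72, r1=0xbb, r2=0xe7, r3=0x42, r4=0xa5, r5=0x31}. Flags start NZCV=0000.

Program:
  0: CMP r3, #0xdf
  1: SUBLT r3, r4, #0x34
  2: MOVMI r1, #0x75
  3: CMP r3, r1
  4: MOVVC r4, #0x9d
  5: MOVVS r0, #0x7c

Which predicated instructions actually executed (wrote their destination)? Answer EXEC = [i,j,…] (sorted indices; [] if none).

0: ✓ CMP  NZCV=0000
1: · SUBLT
2: · MOVMI
3: ✓ CMP  NZCV=1001
4: · MOVVC
5: ✓ MOVVS  r0←0x7c

EXEC = [5]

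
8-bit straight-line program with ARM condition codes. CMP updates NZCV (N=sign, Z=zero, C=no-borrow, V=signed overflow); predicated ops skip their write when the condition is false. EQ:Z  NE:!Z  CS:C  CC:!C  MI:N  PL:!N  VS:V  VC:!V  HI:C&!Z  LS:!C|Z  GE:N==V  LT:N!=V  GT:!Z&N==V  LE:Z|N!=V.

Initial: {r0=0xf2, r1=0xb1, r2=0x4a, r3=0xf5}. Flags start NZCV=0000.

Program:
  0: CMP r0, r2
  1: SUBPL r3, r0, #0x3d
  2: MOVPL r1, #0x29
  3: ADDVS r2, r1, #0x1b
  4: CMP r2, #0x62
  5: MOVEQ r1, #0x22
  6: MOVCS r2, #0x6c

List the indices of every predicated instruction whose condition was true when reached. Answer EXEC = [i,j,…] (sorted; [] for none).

[0] flags=1010 → (cmp)
[1] flags=1010 PL?F → skip
[2] flags=1010 PL?F → skip
[3] flags=1010 VS?F → skip
[4] flags=1000 → (cmp)
[5] flags=1000 EQ?F → skip
[6] flags=1000 CS?F → skip

EXEC = []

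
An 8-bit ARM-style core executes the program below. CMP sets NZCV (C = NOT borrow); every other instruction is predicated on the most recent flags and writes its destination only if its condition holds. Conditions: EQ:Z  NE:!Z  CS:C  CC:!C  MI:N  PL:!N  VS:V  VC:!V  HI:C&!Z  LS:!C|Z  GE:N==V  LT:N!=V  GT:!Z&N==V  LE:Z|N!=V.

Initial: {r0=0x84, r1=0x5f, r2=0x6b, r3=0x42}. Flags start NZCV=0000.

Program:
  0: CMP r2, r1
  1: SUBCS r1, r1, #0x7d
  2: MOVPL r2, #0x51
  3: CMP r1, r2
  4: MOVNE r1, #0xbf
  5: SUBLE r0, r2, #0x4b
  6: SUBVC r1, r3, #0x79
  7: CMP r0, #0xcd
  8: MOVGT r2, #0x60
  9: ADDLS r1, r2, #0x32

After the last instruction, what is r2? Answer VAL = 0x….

VAL = 0x60

[0] flags=0010 → (cmp)
[1] flags=0010 CS?T → r1=0xe2
[2] flags=0010 PL?T → r2=0x51
[3] flags=1010 → (cmp)
[4] flags=1010 NE?T → r1=0xbf
[5] flags=1010 LE?T → r0=0x06
[6] flags=1010 VC?T → r1=0xc9
[7] flags=0000 → (cmp)
[8] flags=0000 GT?T → r2=0x60
[9] flags=0000 LS?T → r1=0x92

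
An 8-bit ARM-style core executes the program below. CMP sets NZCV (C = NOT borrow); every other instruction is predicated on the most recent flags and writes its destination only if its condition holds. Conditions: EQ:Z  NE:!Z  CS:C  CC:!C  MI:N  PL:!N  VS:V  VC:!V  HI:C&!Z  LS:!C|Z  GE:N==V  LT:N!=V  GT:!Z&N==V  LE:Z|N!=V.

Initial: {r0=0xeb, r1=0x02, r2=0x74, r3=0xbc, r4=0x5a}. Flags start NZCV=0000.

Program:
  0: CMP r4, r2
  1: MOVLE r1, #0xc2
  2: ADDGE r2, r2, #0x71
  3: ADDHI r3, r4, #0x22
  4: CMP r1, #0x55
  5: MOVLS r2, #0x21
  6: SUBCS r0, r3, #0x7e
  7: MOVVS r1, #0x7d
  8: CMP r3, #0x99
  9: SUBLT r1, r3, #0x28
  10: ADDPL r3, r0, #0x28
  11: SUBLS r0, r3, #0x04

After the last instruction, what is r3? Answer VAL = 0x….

VAL = 0x66

0: ✓ CMP  NZCV=1000
1: ✓ MOVLE  r1←0xc2
2: · ADDGE
3: · ADDHI
4: ✓ CMP  NZCV=0011
5: · MOVLS
6: ✓ SUBCS  r0←0x3e
7: ✓ MOVVS  r1←0x7d
8: ✓ CMP  NZCV=0010
9: · SUBLT
10: ✓ ADDPL  r3←0x66
11: · SUBLS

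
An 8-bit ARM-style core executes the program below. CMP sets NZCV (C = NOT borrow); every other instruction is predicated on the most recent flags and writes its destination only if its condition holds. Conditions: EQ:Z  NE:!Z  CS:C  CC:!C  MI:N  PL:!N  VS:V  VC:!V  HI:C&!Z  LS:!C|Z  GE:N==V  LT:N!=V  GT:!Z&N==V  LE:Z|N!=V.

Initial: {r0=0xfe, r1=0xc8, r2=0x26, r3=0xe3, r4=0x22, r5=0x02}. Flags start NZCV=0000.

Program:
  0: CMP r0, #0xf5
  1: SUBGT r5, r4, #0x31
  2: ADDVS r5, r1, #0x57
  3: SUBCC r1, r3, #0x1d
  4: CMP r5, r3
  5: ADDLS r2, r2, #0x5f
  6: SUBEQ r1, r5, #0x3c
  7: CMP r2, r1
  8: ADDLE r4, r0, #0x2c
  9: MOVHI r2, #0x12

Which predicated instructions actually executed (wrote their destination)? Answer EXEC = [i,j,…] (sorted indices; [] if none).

EXEC = [1]

0: ✓ CMP  NZCV=0010
1: ✓ SUBGT  r5←0xf1
2: · ADDVS
3: · SUBCC
4: ✓ CMP  NZCV=0010
5: · ADDLS
6: · SUBEQ
7: ✓ CMP  NZCV=0000
8: · ADDLE
9: · MOVHI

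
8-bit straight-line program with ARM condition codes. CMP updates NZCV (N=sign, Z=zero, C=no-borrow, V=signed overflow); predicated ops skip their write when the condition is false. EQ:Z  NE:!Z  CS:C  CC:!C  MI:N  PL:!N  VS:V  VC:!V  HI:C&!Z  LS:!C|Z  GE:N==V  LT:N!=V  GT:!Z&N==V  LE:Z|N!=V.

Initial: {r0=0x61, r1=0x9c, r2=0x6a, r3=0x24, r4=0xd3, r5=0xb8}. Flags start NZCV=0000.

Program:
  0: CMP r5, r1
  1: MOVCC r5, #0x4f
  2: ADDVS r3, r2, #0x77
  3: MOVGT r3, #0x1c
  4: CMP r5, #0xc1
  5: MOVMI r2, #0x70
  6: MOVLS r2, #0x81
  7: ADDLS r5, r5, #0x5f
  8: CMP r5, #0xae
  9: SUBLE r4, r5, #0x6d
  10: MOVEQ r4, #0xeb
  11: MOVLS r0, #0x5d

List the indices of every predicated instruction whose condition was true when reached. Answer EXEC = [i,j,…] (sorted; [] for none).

[0] flags=0010 → (cmp)
[1] flags=0010 CC?F → skip
[2] flags=0010 VS?F → skip
[3] flags=0010 GT?T → r3=0x1c
[4] flags=1000 → (cmp)
[5] flags=1000 MI?T → r2=0x70
[6] flags=1000 LS?T → r2=0x81
[7] flags=1000 LS?T → r5=0x17
[8] flags=0000 → (cmp)
[9] flags=0000 LE?F → skip
[10] flags=0000 EQ?F → skip
[11] flags=0000 LS?T → r0=0x5d

EXEC = [3,5,6,7,11]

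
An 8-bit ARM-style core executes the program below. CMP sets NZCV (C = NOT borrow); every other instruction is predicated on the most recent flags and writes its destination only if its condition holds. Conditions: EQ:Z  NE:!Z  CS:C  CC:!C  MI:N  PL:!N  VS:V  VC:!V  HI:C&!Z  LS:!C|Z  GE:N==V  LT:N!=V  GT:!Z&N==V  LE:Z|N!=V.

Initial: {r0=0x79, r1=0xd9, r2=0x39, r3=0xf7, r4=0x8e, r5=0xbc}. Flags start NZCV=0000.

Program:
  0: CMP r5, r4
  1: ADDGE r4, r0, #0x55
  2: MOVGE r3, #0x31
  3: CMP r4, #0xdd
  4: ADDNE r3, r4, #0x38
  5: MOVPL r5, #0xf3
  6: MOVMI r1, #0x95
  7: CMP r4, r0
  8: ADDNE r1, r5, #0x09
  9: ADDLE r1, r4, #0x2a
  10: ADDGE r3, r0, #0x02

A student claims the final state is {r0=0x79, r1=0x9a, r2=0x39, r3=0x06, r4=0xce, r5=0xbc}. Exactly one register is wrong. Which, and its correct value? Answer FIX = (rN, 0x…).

FIX = (r1, 0xf8)

[0] flags=0010 → (cmp)
[1] flags=0010 GE?T → r4=0xce
[2] flags=0010 GE?T → r3=0x31
[3] flags=1000 → (cmp)
[4] flags=1000 NE?T → r3=0x06
[5] flags=1000 PL?F → skip
[6] flags=1000 MI?T → r1=0x95
[7] flags=0011 → (cmp)
[8] flags=0011 NE?T → r1=0xc5
[9] flags=0011 LE?T → r1=0xf8
[10] flags=0011 GE?F → skip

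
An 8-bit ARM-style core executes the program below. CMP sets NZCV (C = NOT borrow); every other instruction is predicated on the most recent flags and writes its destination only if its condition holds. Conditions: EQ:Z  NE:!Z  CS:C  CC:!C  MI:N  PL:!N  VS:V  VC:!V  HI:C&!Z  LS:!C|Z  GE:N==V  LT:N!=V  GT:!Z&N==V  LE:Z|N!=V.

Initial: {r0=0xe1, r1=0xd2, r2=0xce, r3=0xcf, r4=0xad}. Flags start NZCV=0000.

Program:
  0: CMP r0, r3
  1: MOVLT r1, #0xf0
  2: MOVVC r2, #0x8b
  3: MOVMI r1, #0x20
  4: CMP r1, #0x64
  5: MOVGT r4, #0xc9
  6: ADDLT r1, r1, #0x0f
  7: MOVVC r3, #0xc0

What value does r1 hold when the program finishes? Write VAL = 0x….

0: ✓ CMP  NZCV=0010
1: · MOVLT
2: ✓ MOVVC  r2←0x8b
3: · MOVMI
4: ✓ CMP  NZCV=0011
5: · MOVGT
6: ✓ ADDLT  r1←0xe1
7: · MOVVC

VAL = 0xe1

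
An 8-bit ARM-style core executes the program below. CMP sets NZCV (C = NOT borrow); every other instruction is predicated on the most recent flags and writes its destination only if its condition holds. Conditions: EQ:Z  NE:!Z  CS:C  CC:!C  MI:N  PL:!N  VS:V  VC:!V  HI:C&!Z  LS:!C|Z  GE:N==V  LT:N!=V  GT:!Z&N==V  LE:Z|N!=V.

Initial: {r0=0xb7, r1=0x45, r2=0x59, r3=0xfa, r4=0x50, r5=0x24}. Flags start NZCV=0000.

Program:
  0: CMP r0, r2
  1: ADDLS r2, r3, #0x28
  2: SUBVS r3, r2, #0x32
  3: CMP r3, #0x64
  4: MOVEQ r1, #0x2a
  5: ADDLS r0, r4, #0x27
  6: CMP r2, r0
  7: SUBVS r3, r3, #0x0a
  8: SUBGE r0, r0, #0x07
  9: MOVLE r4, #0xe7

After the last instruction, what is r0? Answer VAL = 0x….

[0] flags=0011 → (cmp)
[1] flags=0011 LS?F → skip
[2] flags=0011 VS?T → r3=0x27
[3] flags=1000 → (cmp)
[4] flags=1000 EQ?F → skip
[5] flags=1000 LS?T → r0=0x77
[6] flags=1000 → (cmp)
[7] flags=1000 VS?F → skip
[8] flags=1000 GE?F → skip
[9] flags=1000 LE?T → r4=0xe7

VAL = 0x77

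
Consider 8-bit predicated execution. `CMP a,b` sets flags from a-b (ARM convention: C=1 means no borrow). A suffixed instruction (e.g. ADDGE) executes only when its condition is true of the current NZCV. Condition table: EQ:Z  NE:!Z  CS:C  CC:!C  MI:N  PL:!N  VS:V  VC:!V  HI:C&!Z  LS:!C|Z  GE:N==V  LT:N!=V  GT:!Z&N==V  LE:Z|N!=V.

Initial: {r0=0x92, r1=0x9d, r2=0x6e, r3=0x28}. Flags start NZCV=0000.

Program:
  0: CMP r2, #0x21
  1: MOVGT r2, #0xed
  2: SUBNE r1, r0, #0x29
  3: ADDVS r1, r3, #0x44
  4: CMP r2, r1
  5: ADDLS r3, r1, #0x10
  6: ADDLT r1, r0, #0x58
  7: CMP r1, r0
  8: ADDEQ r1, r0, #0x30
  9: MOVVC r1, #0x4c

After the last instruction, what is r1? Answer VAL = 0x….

0: ✓ CMP  NZCV=0010
1: ✓ MOVGT  r2←0xed
2: ✓ SUBNE  r1←0x69
3: · ADDVS
4: ✓ CMP  NZCV=1010
5: · ADDLS
6: ✓ ADDLT  r1←0xea
7: ✓ CMP  NZCV=0010
8: · ADDEQ
9: ✓ MOVVC  r1←0x4c

VAL = 0x4c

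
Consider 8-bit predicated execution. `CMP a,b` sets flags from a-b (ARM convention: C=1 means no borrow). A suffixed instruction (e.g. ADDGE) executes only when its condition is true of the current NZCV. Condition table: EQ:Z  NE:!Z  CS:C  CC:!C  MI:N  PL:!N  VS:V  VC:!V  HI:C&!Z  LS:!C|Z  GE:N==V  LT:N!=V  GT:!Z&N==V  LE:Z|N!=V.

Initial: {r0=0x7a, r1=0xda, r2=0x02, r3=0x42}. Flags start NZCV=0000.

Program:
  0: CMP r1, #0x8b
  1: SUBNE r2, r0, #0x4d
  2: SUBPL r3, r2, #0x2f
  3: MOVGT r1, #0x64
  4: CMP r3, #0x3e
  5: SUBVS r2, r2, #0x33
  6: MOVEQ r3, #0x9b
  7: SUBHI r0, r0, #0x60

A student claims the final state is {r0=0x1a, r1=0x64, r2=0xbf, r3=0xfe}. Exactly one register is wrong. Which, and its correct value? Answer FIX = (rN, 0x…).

[0] flags=0010 → (cmp)
[1] flags=0010 NE?T → r2=0x2d
[2] flags=0010 PL?T → r3=0xfe
[3] flags=0010 GT?T → r1=0x64
[4] flags=1010 → (cmp)
[5] flags=1010 VS?F → skip
[6] flags=1010 EQ?F → skip
[7] flags=1010 HI?T → r0=0x1a

FIX = (r2, 0x2d)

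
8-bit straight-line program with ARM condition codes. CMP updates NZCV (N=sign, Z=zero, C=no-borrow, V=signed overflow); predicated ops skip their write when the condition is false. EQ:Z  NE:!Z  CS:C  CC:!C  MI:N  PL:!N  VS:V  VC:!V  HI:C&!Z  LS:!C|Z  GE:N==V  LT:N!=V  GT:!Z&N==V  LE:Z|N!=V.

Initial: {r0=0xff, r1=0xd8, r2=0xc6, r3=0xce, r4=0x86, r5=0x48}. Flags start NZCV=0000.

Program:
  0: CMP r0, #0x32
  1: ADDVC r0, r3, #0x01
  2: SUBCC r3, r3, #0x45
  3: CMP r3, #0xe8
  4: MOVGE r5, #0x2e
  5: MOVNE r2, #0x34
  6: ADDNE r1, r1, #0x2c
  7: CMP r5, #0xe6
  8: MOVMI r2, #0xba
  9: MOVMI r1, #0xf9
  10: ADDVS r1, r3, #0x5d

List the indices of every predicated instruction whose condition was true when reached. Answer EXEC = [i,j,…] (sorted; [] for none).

EXEC = [1,5,6]

0: ✓ CMP  NZCV=1010
1: ✓ ADDVC  r0←0xcf
2: · SUBCC
3: ✓ CMP  NZCV=1000
4: · MOVGE
5: ✓ MOVNE  r2←0x34
6: ✓ ADDNE  r1←0x04
7: ✓ CMP  NZCV=0000
8: · MOVMI
9: · MOVMI
10: · ADDVS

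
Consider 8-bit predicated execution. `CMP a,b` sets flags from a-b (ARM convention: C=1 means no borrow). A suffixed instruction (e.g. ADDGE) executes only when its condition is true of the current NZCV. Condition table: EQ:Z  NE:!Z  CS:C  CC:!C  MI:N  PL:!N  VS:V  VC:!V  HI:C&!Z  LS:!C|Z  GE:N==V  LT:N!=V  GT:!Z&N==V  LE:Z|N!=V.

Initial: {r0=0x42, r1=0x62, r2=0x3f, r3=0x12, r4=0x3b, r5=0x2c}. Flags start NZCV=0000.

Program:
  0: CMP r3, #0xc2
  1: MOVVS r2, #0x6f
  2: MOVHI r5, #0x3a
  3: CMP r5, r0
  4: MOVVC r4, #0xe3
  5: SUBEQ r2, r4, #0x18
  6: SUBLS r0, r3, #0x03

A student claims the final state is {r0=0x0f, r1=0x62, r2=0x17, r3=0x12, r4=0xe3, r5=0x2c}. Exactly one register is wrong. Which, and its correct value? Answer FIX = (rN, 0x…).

FIX = (r2, 0x3f)

0: ✓ CMP  NZCV=0000
1: · MOVVS
2: · MOVHI
3: ✓ CMP  NZCV=1000
4: ✓ MOVVC  r4←0xe3
5: · SUBEQ
6: ✓ SUBLS  r0←0x0f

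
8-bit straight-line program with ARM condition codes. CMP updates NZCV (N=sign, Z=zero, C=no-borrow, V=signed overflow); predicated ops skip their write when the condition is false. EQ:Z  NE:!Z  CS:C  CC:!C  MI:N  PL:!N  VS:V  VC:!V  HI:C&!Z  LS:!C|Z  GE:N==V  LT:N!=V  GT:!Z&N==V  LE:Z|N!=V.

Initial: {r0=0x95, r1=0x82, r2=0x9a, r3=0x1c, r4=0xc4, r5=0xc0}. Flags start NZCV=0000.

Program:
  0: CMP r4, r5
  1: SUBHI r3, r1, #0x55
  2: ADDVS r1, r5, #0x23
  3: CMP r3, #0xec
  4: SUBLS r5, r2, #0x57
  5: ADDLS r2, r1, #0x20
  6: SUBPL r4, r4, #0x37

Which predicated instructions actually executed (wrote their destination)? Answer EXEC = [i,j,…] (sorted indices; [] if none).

EXEC = [1,4,5,6]

[0] flags=0010 → (cmp)
[1] flags=0010 HI?T → r3=0x2d
[2] flags=0010 VS?F → skip
[3] flags=0000 → (cmp)
[4] flags=0000 LS?T → r5=0x43
[5] flags=0000 LS?T → r2=0xa2
[6] flags=0000 PL?T → r4=0x8d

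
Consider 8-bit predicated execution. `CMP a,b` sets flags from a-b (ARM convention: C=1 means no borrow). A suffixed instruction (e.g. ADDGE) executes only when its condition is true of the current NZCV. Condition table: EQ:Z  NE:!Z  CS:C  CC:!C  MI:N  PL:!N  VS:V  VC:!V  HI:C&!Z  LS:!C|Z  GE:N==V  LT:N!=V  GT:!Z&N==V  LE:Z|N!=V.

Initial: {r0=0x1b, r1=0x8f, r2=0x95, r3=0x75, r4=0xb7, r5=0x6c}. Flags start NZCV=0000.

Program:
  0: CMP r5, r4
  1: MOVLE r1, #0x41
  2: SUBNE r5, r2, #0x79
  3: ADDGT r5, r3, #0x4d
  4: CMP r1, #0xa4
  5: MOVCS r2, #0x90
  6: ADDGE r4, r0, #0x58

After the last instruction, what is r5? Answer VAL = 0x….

0: ✓ CMP  NZCV=1001
1: · MOVLE
2: ✓ SUBNE  r5←0x1c
3: ✓ ADDGT  r5←0xc2
4: ✓ CMP  NZCV=1000
5: · MOVCS
6: · ADDGE

VAL = 0xc2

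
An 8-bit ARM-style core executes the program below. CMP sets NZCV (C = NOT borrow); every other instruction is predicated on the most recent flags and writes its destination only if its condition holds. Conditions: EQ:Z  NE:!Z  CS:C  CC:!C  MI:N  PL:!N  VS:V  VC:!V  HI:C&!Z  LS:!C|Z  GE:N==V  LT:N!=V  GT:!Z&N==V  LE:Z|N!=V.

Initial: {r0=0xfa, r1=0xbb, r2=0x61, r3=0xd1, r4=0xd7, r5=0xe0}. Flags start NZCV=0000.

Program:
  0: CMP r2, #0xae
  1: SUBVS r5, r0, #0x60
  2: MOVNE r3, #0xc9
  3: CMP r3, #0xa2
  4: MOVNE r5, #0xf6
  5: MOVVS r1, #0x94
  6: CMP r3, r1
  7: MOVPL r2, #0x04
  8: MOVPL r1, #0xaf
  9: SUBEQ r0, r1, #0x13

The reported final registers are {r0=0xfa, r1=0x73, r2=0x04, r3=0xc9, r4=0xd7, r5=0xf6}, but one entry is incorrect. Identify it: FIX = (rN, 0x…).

0: ✓ CMP  NZCV=1001
1: ✓ SUBVS  r5←0x9a
2: ✓ MOVNE  r3←0xc9
3: ✓ CMP  NZCV=0010
4: ✓ MOVNE  r5←0xf6
5: · MOVVS
6: ✓ CMP  NZCV=0010
7: ✓ MOVPL  r2←0x04
8: ✓ MOVPL  r1←0xaf
9: · SUBEQ

FIX = (r1, 0xaf)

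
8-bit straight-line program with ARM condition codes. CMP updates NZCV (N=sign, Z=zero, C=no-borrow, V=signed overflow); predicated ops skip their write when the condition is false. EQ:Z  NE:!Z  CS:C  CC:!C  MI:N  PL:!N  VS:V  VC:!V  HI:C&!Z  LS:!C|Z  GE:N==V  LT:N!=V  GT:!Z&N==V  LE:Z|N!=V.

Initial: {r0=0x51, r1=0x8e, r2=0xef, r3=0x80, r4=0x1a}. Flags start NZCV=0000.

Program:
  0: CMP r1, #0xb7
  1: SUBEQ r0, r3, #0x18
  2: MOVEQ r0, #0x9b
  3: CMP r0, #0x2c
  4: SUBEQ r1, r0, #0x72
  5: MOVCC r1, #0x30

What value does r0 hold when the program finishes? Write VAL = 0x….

VAL = 0x51

[0] flags=1000 → (cmp)
[1] flags=1000 EQ?F → skip
[2] flags=1000 EQ?F → skip
[3] flags=0010 → (cmp)
[4] flags=0010 EQ?F → skip
[5] flags=0010 CC?F → skip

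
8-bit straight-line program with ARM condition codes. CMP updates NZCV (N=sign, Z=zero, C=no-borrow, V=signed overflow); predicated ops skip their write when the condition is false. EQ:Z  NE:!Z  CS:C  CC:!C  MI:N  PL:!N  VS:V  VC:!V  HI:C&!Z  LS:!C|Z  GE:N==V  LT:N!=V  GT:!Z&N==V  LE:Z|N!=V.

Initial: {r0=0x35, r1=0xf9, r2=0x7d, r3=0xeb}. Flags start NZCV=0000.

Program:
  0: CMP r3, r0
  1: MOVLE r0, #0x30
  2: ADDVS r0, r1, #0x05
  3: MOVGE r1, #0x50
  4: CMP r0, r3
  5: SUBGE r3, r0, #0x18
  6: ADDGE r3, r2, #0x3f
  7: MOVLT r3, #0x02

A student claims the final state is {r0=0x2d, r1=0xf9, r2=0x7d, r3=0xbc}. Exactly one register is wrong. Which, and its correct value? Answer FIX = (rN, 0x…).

FIX = (r0, 0x30)

[0] flags=1010 → (cmp)
[1] flags=1010 LE?T → r0=0x30
[2] flags=1010 VS?F → skip
[3] flags=1010 GE?F → skip
[4] flags=0000 → (cmp)
[5] flags=0000 GE?T → r3=0x18
[6] flags=0000 GE?T → r3=0xbc
[7] flags=0000 LT?F → skip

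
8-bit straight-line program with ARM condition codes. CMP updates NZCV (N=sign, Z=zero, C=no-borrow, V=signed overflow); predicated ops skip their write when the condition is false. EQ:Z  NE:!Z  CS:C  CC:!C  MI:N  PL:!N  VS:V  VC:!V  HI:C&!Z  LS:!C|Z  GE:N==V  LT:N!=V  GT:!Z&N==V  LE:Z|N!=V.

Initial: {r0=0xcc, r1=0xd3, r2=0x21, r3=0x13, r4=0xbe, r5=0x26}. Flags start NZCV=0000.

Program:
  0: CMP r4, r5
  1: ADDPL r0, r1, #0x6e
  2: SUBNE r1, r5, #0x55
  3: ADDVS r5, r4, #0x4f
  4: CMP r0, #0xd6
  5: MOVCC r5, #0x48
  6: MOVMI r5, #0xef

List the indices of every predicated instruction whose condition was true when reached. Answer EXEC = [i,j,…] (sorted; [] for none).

EXEC = [2,5,6]

0: ✓ CMP  NZCV=1010
1: · ADDPL
2: ✓ SUBNE  r1←0xd1
3: · ADDVS
4: ✓ CMP  NZCV=1000
5: ✓ MOVCC  r5←0x48
6: ✓ MOVMI  r5←0xef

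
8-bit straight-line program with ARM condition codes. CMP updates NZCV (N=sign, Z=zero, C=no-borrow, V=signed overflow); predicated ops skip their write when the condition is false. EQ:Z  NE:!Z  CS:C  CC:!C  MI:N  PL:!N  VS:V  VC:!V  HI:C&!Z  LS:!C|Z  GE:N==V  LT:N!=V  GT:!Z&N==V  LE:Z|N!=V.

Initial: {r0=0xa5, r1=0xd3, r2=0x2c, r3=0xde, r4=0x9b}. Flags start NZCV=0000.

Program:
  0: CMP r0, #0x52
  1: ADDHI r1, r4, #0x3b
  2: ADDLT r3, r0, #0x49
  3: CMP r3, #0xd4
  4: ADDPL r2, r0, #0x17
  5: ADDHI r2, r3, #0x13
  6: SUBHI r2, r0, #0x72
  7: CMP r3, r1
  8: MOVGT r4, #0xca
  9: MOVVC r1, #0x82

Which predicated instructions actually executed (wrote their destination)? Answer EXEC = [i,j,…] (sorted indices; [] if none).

0: ✓ CMP  NZCV=0011
1: ✓ ADDHI  r1←0xd6
2: ✓ ADDLT  r3←0xee
3: ✓ CMP  NZCV=0010
4: ✓ ADDPL  r2←0xbc
5: ✓ ADDHI  r2←0x01
6: ✓ SUBHI  r2←0x33
7: ✓ CMP  NZCV=0010
8: ✓ MOVGT  r4←0xca
9: ✓ MOVVC  r1←0x82

EXEC = [1,2,4,5,6,8,9]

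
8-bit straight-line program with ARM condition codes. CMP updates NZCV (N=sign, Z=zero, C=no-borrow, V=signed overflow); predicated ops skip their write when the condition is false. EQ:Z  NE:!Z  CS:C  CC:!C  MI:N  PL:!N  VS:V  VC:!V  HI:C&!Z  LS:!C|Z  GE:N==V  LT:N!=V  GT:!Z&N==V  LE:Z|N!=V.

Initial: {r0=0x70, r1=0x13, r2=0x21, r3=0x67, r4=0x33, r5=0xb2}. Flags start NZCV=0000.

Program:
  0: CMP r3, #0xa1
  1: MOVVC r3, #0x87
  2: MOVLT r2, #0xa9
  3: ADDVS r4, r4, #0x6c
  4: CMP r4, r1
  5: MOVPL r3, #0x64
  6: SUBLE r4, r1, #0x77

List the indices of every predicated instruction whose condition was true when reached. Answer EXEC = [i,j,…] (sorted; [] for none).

EXEC = [3,6]

[0] flags=1001 → (cmp)
[1] flags=1001 VC?F → skip
[2] flags=1001 LT?F → skip
[3] flags=1001 VS?T → r4=0x9f
[4] flags=1010 → (cmp)
[5] flags=1010 PL?F → skip
[6] flags=1010 LE?T → r4=0x9c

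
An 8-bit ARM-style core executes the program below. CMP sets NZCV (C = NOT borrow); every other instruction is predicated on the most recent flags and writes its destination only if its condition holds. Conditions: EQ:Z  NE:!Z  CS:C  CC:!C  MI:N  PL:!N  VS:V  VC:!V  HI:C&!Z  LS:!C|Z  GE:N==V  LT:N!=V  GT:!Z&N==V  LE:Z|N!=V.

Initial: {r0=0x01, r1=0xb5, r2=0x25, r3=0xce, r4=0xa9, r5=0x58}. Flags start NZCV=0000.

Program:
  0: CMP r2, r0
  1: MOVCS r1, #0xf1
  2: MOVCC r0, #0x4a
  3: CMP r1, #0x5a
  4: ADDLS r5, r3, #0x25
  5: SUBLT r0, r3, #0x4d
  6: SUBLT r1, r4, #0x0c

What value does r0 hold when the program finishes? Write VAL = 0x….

VAL = 0x81

0: ✓ CMP  NZCV=0010
1: ✓ MOVCS  r1←0xf1
2: · MOVCC
3: ✓ CMP  NZCV=1010
4: · ADDLS
5: ✓ SUBLT  r0←0x81
6: ✓ SUBLT  r1←0x9d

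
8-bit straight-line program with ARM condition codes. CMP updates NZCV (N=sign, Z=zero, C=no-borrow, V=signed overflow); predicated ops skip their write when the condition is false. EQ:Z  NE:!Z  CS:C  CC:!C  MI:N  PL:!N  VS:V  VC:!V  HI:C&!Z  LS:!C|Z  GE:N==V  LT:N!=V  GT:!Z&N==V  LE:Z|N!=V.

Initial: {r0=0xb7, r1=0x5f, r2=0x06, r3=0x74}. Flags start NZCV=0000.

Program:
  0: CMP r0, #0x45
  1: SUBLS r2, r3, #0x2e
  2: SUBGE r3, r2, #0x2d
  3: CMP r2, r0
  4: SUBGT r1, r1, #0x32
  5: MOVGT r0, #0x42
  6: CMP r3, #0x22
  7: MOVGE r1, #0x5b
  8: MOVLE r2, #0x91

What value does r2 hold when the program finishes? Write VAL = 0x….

VAL = 0x06

0: ✓ CMP  NZCV=0011
1: · SUBLS
2: · SUBGE
3: ✓ CMP  NZCV=0000
4: ✓ SUBGT  r1←0x2d
5: ✓ MOVGT  r0←0x42
6: ✓ CMP  NZCV=0010
7: ✓ MOVGE  r1←0x5b
8: · MOVLE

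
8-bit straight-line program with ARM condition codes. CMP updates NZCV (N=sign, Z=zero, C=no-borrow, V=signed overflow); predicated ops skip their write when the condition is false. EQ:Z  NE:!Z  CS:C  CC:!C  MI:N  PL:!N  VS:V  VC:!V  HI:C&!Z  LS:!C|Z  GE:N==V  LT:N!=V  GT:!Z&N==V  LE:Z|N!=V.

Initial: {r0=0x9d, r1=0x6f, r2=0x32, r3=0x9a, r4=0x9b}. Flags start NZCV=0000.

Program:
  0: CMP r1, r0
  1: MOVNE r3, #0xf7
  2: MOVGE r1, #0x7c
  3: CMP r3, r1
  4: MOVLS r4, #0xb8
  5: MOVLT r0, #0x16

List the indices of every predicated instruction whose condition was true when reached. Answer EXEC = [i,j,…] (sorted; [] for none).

[0] flags=1001 → (cmp)
[1] flags=1001 NE?T → r3=0xf7
[2] flags=1001 GE?T → r1=0x7c
[3] flags=0011 → (cmp)
[4] flags=0011 LS?F → skip
[5] flags=0011 LT?T → r0=0x16

EXEC = [1,2,5]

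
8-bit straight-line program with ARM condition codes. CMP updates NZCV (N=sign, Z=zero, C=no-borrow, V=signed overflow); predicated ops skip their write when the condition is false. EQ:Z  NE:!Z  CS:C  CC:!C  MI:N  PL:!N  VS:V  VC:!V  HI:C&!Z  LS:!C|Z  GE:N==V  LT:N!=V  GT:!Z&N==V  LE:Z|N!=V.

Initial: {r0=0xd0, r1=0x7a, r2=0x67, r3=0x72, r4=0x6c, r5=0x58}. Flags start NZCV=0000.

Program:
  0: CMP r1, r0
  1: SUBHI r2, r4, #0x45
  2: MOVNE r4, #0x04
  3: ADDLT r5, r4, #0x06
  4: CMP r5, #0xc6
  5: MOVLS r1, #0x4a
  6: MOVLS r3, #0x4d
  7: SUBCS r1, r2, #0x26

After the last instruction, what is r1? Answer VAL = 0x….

VAL = 0x4a

0: ✓ CMP  NZCV=1001
1: · SUBHI
2: ✓ MOVNE  r4←0x04
3: · ADDLT
4: ✓ CMP  NZCV=1001
5: ✓ MOVLS  r1←0x4a
6: ✓ MOVLS  r3←0x4d
7: · SUBCS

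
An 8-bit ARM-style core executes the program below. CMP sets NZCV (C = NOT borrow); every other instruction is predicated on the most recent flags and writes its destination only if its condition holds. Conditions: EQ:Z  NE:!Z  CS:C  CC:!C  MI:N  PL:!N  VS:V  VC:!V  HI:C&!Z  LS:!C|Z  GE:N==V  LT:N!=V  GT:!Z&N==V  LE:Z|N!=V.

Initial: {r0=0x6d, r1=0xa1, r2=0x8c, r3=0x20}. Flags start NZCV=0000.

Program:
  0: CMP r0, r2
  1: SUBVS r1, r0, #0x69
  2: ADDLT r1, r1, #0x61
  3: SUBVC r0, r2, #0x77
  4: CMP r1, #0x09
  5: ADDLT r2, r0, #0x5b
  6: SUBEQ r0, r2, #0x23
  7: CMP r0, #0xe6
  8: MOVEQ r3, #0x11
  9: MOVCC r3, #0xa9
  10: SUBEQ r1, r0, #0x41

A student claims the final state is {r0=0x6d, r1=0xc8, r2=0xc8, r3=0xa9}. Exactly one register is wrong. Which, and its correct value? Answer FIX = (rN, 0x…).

FIX = (r1, 0x04)

0: ✓ CMP  NZCV=1001
1: ✓ SUBVS  r1←0x04
2: · ADDLT
3: · SUBVC
4: ✓ CMP  NZCV=1000
5: ✓ ADDLT  r2←0xc8
6: · SUBEQ
7: ✓ CMP  NZCV=1001
8: · MOVEQ
9: ✓ MOVCC  r3←0xa9
10: · SUBEQ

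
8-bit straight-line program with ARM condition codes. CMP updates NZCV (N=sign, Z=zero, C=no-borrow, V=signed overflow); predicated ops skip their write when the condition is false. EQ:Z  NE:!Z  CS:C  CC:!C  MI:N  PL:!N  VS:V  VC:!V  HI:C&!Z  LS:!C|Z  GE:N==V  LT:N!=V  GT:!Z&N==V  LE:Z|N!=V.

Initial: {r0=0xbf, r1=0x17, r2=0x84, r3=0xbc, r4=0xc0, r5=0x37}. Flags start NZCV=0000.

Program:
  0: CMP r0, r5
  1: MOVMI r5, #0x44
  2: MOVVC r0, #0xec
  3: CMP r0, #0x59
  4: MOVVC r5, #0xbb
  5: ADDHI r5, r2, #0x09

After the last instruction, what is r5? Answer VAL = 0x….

[0] flags=1010 → (cmp)
[1] flags=1010 MI?T → r5=0x44
[2] flags=1010 VC?T → r0=0xec
[3] flags=1010 → (cmp)
[4] flags=1010 VC?T → r5=0xbb
[5] flags=1010 HI?T → r5=0x8d

VAL = 0x8d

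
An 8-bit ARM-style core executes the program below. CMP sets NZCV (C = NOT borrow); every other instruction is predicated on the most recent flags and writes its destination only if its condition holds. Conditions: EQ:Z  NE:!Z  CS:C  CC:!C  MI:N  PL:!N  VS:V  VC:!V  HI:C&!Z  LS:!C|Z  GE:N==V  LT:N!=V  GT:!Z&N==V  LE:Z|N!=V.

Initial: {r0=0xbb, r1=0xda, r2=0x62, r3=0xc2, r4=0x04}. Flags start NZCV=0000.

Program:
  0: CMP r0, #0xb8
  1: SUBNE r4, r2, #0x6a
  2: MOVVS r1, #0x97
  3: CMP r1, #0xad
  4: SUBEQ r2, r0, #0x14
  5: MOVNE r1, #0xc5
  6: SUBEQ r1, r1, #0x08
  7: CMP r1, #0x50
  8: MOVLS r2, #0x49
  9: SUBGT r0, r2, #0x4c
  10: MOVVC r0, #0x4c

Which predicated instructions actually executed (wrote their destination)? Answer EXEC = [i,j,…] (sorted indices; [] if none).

EXEC = [1,5]

[0] flags=0010 → (cmp)
[1] flags=0010 NE?T → r4=0xf8
[2] flags=0010 VS?F → skip
[3] flags=0010 → (cmp)
[4] flags=0010 EQ?F → skip
[5] flags=0010 NE?T → r1=0xc5
[6] flags=0010 EQ?F → skip
[7] flags=0011 → (cmp)
[8] flags=0011 LS?F → skip
[9] flags=0011 GT?F → skip
[10] flags=0011 VC?F → skip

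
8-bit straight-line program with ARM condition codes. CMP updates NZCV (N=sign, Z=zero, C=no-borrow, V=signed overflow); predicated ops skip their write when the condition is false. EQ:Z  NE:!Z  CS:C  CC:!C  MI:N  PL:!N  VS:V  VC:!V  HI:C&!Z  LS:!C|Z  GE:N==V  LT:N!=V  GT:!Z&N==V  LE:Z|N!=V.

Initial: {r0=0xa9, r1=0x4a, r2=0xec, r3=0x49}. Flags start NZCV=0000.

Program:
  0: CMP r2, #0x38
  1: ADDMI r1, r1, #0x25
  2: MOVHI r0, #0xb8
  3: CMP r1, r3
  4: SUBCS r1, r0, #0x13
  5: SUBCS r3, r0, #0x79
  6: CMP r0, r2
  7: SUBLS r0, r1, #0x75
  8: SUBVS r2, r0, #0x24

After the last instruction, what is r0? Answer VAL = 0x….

0: ✓ CMP  NZCV=1010
1: ✓ ADDMI  r1←0x6f
2: ✓ MOVHI  r0←0xb8
3: ✓ CMP  NZCV=0010
4: ✓ SUBCS  r1←0xa5
5: ✓ SUBCS  r3←0x3f
6: ✓ CMP  NZCV=1000
7: ✓ SUBLS  r0←0x30
8: · SUBVS

VAL = 0x30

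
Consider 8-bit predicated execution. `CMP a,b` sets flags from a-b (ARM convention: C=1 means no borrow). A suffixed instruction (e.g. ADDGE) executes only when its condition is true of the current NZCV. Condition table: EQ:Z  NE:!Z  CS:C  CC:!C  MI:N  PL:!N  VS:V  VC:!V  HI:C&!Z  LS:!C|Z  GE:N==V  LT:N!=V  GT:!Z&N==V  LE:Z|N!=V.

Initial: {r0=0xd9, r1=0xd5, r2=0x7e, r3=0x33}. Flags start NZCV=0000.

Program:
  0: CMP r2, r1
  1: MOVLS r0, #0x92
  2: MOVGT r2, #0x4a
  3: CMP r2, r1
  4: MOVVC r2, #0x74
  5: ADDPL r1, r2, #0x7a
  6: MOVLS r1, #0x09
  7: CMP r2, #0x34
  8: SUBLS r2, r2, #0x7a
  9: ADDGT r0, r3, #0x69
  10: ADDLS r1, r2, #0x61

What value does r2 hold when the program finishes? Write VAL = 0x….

[0] flags=1001 → (cmp)
[1] flags=1001 LS?T → r0=0x92
[2] flags=1001 GT?T → r2=0x4a
[3] flags=0000 → (cmp)
[4] flags=0000 VC?T → r2=0x74
[5] flags=0000 PL?T → r1=0xee
[6] flags=0000 LS?T → r1=0x09
[7] flags=0010 → (cmp)
[8] flags=0010 LS?F → skip
[9] flags=0010 GT?T → r0=0x9c
[10] flags=0010 LS?F → skip

VAL = 0x74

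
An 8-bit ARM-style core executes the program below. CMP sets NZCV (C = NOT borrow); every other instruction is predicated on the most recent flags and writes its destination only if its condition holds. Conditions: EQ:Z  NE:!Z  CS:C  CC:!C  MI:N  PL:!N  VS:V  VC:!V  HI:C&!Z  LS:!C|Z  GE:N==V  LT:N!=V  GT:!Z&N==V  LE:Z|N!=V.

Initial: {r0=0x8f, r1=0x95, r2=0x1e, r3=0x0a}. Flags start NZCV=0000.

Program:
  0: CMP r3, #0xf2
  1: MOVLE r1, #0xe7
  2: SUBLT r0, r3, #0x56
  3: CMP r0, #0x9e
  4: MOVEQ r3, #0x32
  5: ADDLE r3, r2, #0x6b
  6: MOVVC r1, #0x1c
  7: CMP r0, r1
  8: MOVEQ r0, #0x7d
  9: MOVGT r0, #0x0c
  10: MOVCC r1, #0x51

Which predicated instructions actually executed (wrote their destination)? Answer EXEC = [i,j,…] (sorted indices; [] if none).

[0] flags=0000 → (cmp)
[1] flags=0000 LE?F → skip
[2] flags=0000 LT?F → skip
[3] flags=1000 → (cmp)
[4] flags=1000 EQ?F → skip
[5] flags=1000 LE?T → r3=0x89
[6] flags=1000 VC?T → r1=0x1c
[7] flags=0011 → (cmp)
[8] flags=0011 EQ?F → skip
[9] flags=0011 GT?F → skip
[10] flags=0011 CC?F → skip

EXEC = [5,6]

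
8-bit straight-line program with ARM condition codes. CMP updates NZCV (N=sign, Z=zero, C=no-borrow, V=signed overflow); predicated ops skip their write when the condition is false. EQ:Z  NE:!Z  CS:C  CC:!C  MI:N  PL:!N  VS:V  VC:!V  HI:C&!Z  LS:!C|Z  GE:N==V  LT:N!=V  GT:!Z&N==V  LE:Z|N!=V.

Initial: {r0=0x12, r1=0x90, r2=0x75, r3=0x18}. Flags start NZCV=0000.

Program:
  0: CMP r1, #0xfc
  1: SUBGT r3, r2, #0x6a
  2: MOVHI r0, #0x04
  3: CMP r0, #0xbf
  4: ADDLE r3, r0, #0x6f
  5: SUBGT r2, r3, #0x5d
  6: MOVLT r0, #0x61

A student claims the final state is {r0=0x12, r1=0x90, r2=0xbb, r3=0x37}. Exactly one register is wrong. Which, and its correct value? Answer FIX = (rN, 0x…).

0: ✓ CMP  NZCV=1000
1: · SUBGT
2: · MOVHI
3: ✓ CMP  NZCV=0000
4: · ADDLE
5: ✓ SUBGT  r2←0xbb
6: · MOVLT

FIX = (r3, 0x18)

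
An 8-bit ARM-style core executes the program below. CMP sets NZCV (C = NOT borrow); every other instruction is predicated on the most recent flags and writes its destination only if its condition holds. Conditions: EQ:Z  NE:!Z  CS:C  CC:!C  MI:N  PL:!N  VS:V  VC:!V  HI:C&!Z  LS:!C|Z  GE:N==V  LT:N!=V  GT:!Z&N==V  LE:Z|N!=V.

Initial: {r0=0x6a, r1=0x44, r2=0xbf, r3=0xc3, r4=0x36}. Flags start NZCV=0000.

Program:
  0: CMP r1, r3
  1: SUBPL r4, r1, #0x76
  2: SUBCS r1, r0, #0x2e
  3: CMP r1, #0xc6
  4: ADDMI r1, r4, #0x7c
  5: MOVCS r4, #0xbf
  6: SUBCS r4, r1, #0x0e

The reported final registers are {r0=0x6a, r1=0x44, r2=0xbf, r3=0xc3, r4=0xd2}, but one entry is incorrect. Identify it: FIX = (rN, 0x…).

FIX = (r4, 0x36)

0: ✓ CMP  NZCV=1001
1: · SUBPL
2: · SUBCS
3: ✓ CMP  NZCV=0000
4: · ADDMI
5: · MOVCS
6: · SUBCS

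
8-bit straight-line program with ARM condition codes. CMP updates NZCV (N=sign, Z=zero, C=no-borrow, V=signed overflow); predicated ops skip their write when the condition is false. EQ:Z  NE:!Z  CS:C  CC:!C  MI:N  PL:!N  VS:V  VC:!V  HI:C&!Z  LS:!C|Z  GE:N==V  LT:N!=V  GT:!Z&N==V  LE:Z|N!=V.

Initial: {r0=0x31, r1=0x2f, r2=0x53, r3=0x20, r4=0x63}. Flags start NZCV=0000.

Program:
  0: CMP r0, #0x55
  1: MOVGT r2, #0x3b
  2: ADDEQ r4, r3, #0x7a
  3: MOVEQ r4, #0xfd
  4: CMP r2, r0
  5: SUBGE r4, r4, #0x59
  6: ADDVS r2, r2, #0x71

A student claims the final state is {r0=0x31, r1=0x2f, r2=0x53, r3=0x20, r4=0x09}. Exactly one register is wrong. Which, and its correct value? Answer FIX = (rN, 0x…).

[0] flags=1000 → (cmp)
[1] flags=1000 GT?F → skip
[2] flags=1000 EQ?F → skip
[3] flags=1000 EQ?F → skip
[4] flags=0010 → (cmp)
[5] flags=0010 GE?T → r4=0x0a
[6] flags=0010 VS?F → skip

FIX = (r4, 0x0a)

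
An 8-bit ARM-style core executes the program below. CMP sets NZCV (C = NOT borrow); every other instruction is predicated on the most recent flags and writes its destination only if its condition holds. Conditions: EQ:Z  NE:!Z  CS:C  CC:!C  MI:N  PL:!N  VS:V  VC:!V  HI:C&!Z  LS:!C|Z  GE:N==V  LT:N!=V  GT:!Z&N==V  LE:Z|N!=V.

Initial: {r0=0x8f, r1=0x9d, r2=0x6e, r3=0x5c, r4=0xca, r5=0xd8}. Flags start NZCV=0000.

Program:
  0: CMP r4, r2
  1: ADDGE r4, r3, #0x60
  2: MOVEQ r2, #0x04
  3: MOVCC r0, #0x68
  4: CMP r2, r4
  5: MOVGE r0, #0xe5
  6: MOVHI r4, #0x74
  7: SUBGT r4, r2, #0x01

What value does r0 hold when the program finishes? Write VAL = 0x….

[0] flags=0011 → (cmp)
[1] flags=0011 GE?F → skip
[2] flags=0011 EQ?F → skip
[3] flags=0011 CC?F → skip
[4] flags=1001 → (cmp)
[5] flags=1001 GE?T → r0=0xe5
[6] flags=1001 HI?F → skip
[7] flags=1001 GT?T → r4=0x6d

VAL = 0xe5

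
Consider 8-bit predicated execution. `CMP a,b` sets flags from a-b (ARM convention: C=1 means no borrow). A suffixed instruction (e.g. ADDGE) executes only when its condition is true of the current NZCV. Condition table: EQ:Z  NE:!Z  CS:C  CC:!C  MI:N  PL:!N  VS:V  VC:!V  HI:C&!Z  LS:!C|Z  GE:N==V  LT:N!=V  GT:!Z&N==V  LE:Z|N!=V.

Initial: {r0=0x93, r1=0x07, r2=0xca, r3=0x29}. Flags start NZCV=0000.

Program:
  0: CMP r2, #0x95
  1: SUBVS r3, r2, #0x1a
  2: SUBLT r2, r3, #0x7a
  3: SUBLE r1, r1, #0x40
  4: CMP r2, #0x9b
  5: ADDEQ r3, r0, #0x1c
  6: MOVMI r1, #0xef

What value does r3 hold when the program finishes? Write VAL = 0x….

0: ✓ CMP  NZCV=0010
1: · SUBVS
2: · SUBLT
3: · SUBLE
4: ✓ CMP  NZCV=0010
5: · ADDEQ
6: · MOVMI

VAL = 0x29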